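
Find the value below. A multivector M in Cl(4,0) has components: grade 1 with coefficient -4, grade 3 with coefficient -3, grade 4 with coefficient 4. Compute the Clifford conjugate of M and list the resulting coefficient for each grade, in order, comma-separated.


Clifford conjugate sign for grade k: (-1)^(k(k+1)/2)
Grade 1: (-1)^(1*2/2) = (-1)^1 = -1, coeff -4 -> 4
Grade 3: (-1)^(3*4/2) = (-1)^6 = 1, coeff -3 -> -3
Grade 4: (-1)^(4*5/2) = (-1)^10 = 1, coeff 4 -> 4
Conjugated coefficients: 4, -3, 4


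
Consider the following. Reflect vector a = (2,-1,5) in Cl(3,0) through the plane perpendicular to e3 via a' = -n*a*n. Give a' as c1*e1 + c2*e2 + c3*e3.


Reflection formula: a' = -n*a*n, with n = e3 (unit vector, n^2 = 1).
For reflection through hyperplane perp to e3:
The component along e3 flips sign, others stay.
a = (2, -1, 5)
a' = (2, -1, -5)
a' = 2*e1 - 1*e2 - 5*e3


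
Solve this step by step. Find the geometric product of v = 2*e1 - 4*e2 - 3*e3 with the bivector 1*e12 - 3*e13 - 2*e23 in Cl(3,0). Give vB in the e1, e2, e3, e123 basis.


vB has grade-1 (vector) and grade-3 (trivector) parts: vB = (v _| B) + (v ^ B).
Vector part <vB>_1:
  e1: -v2*b12 - v3*b13 = -(-4)*(1) - (-3)*(-3) = -5
  e2: v1*b12 - v3*b23 = (2)*(1) - (-3)*(-2) = -4
  e3: v1*b13 + v2*b23 = (2)*(-3) + (-4)*(-2) = 2
Trivector part <vB>_3:
  e123: v1*b23 - v2*b13 + v3*b12 = (2)*(-2) - (-4)*(-3) + (-3)*(1) = -19
vB = -5*e1 - 4*e2 + 2*e3 - 19*e123


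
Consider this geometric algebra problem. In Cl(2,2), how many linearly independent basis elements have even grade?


Even subalgebra dimension = 2^(n-1)
n = 2 + 2 = 4
2^(4 - 1) = 2^3 = 8
Verification: sum of C(4,k) for even k = 1 + 6 + 1 = 8
Result = 8


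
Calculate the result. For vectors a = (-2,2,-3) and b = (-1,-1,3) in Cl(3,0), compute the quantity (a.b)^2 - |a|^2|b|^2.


a . b = (-2)*(-1) + 2*(-1) + (-3)*3
= 2 + (-2) + (-9) = -9
|a|^2 = (-2)^2 + 2^2 + (-3)^2 = 17
|b|^2 = (-1)^2 + (-1)^2 + 3^2 = 11
(a.b)^2 = (-9)^2 = 81
|a|^2 * |b|^2 = 17 * 11 = 187
Result = 81 - 187 = -106


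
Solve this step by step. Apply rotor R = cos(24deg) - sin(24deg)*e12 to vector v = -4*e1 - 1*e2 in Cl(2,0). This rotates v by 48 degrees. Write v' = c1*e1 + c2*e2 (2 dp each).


Rotor R = cos(24deg) - sin(24deg)*e12
Rotation angle theta = 2 * 24 = 48 degrees
v' = R*v*~R rotates v by theta.
cos(48deg) = 0.6691, sin(48deg) = 0.7431
v'_1 = -4*cos(48deg) - (-1)*sin(48deg)
= -4*0.6691 - (-1)*0.7431
= -1.93
v'_2 = -4*sin(48deg) + (-1)*cos(48deg)
= -4*0.7431 + (-1)*0.6691
= -3.64
v' = -1.93*e1 - 3.64*e2


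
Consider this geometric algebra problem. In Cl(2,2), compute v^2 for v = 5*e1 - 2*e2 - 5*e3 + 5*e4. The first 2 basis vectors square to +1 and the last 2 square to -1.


v^2 = sum of c_i^2 * e_i^2
Positive signature terms (e_i^2 = +1): 5^2 + (-2)^2 = 29
Negative signature terms (e_j^2 = -1): (-5)^2 + 5^2 = 50
v^2 = 29 - 50 = -21


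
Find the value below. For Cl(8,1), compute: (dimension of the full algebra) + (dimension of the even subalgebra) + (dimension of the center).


n = 8 + 1 = 9
Total dim = 2^9 = 512
Even subalgebra dim = 2^8 = 256
n is odd, so center dim = 2
Sum = 512 + 256 + 2 = 770


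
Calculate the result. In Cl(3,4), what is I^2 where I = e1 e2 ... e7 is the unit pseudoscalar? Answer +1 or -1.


The pseudoscalar I = e1...e_n (product of all n generators) of Cl(p,q) satisfies I^2 = (-1)^(q + n(n-1)/2).
p = 3, q = 4, n = p + q = 7
n(n-1)/2 = 7 * 6 / 2 = 21
Exponent = q + n(n-1)/2 = 4 + 21 = 25
I^2 = (-1)^25 = -1


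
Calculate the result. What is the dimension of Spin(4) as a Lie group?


Spin(n) double-covers SO(n); both have Lie algebra so(n) of dimension n(n-1)/2.
n = 4
n(n-1) = 4 * 3 = 12
dim Spin(4) = 12/2 = 6


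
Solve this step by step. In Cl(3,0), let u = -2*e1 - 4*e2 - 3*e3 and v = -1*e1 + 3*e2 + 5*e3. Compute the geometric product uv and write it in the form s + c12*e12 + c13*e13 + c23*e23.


In Cl(3,0): e_i^2 = 1, e_ie_j = -e_je_i for i != j.
Scalar part = u . v = (-2)*(-1) + (-4)*3 + (-3)*5
= 2 + (-12) + (-15) = -25
e12 coeff = (-2)*3 - (-4)*(-1) = -6 - 4 = -10
e13 coeff = (-2)*5 - (-3)*(-1) = -10 - 3 = -13
e23 coeff = (-4)*5 - (-3)*3 = -20 - (-9) = -11
uv = -25 - 10*e12 - 13*e13 - 11*e23


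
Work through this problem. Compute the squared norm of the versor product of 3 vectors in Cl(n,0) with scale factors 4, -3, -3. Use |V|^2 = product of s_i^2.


Each vector v_i has |v_i|^2 = s_i^2
Squared scales: 4^2 = 16, (-3)^2 = 9, (-3)^2 = 9
|V|^2 = 16 * 9 * 9
= 1296


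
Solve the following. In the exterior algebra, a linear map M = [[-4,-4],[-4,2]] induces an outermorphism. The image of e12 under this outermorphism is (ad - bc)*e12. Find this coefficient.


The outermorphism of a linear map f sends e1^e2 to f(e1)^f(e2).
f(e1) = -4*e1 - 4*e2
f(e2) = -4*e1 + 2*e2
f(e1) ^ f(e2) = (-4*e1 - 4*e2) ^ (-4*e1 + 2*e2)
= (-4)*2*e12 + (-4)*(-4)*e21
= (-8 - 16)*e12
= -24*e12
Coefficient = -24


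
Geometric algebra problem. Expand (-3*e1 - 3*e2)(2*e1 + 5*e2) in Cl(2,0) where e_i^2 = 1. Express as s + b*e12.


Expand: (-3*e1 - 3*e2)(2*e1 + 5*e2)
= (-3)*2*e1e1 + (-3)*5*e1e2 + (-3)*2*e2e1 + (-3)*5*e2e2
Using e1^2 = e2^2 = 1, e2e1 = -e1e2:
Scalar part s = (-3)*2 + (-3)*5 = -6 + (-15) = -21
Bivector part b = (-3)*5 - (-3)*2 = -15 - (-6) = -9
uv = -21 - 9*e12


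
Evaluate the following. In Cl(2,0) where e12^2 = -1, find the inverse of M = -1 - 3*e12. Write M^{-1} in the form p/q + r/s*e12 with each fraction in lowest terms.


M = -1 - 3*e12, where e12^2 = -1.
Since M commutes with its reverse ~M = a - b*e12, M * ~M = a^2 - b^2*e12^2 = a^2 + b^2.
So M^{-1} = ~M / (a^2 + b^2) = (a - b*e12)/(a^2 + b^2).
a^2 + b^2 = 1 + 9 = 10
Scalar part = -1/10 = -1/10
Bivector coeff = 3/10 = 3/10
M^{-1} = -1/10 + 3/10*e12


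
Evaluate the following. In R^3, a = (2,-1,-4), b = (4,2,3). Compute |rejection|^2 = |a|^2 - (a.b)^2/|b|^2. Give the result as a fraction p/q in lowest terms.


|a|^2 = 2^2 + (-1)^2 + (-4)^2 = 21
|b|^2 = 4^2 + 2^2 + 3^2 = 29
a . b = 2*4 + (-1)*2 + (-4)*3 = -6
(a.b)^2 = (-6)^2 = 36
|rej|^2 = 21 - 36/29
= (609 - 36)/29
= 573/29
In lowest terms: 573/29


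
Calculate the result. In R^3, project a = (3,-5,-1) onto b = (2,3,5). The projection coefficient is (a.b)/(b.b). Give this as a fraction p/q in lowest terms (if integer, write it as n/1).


Projection coefficient = (a . b) / (b . b)
a . b = 3*2 + (-5)*3 + (-1)*5
= 6 + (-15) + (-5) = -14
b . b = 2^2 + 3^2 + 5^2
= 4 + 9 + 25 = 38
Coefficient = -14/38
In lowest terms: -7/19


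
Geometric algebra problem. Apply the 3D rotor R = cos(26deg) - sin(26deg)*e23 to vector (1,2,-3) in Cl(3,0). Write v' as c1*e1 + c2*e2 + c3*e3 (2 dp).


Rotor R = cos(26deg) - sin(26deg)*e23
Rotation angle theta = 2 * 26 = 52 degrees in the e23 plane (e2 -> e3).
The component perpendicular to the plane (e1) is invariant: v'_1 = v1 = 1.00
cos(52deg) = 0.6157, sin(52deg) = 0.7880
v'_2 = v2*cos(theta) - v3*sin(theta) = 2*0.6157 - (-3)*0.7880 = 3.60
v'_3 = v2*sin(theta) + v3*cos(theta) = 2*0.7880 + (-3)*0.6157 = -0.27
v' = 1.00*e1 + 3.60*e2 - 0.27*e3


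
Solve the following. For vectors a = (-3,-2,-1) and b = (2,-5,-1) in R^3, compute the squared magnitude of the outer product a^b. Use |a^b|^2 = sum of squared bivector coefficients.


a wedge b = (a1*b2 - a2*b1)*e12 + (a1*b3 - a3*b1)*e13 + (a2*b3 - a3*b2)*e23
e12 coeff: (-3)*(-5) - (-2)*2 = 15 - (-4) = 19
e13 coeff: (-3)*(-1) - (-1)*2 = 3 - (-2) = 5
e23 coeff: (-2)*(-1) - (-1)*(-5) = 2 - 5 = -3
|a wedge b|^2 = 19^2 + 5^2 + (-3)^2
= 361 + 25 + 9
= 395


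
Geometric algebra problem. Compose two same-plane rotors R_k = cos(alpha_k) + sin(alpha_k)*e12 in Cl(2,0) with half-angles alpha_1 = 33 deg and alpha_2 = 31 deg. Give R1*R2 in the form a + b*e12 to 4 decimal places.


Same-plane rotors commute and their half-angles add:
R1*R2 = cos(a1 + a2) + sin(a1 + a2)*e12.
a1 + a2 = 33 + 31 = 64 deg
cos(64 deg) = 0.4384
sin(64 deg) = 0.8988
R1*R2 = 0.4384 + 0.8988*e12


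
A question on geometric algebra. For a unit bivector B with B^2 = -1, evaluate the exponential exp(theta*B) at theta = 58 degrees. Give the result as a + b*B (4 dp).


For a unit bivector B with B^2 = -1, the exponential series gives
e^(theta*B) = cos(theta) + sin(theta)*B (the GA analogue of Euler's formula).
theta = 58 degrees = 1.012291 rad
cos(58 deg) = 0.5299
sin(58 deg) = 0.8480
exp(theta*B) = 0.5299 + 0.8480*B


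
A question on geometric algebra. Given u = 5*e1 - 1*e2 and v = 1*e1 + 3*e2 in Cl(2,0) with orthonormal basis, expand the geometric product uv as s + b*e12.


Expand: (5*e1 - 1*e2)(1*e1 + 3*e2)
= 5*1*e1e1 + 5*3*e1e2 + (-1)*1*e2e1 + (-1)*3*e2e2
Using e1^2 = e2^2 = 1, e2e1 = -e1e2:
Scalar part s = 5*1 + (-1)*3 = 5 + (-3) = 2
Bivector part b = 5*3 - (-1)*1 = 15 - (-1) = 16
uv = 2 + 16*e12


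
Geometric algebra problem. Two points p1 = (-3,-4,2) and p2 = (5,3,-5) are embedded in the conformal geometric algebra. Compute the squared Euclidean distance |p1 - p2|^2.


p1 - p2 = (-8, -7, 7)
|p1 - p2|^2 = (-8)^2 + (-7)^2 + 7^2
= 64 + 49 + 49
= 162


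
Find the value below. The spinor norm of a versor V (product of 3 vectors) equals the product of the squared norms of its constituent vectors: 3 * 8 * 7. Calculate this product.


Spinor norm N(V) = |v1|^2 * |v2|^2 * ... * |v3|^2
= 3 * 8 * 7
Running product: 3, 24, 168
N(V) = 168


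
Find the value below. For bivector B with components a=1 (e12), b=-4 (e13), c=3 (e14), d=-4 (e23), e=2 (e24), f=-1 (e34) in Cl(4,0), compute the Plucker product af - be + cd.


Plucker relation: af - be + cd
a*f = 1*(-1) = -1
b*e = (-4)*2 = -8
c*d = 3*(-4) = -12
af - be + cd = -1 - (-8) + (-12)
= -5


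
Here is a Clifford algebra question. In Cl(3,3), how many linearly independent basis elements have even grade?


Even subalgebra dimension = 2^(n-1)
n = 3 + 3 = 6
2^(6 - 1) = 2^5 = 32
Verification: sum of C(6,k) for even k = 1 + 15 + 15 + 1 = 32
Result = 32


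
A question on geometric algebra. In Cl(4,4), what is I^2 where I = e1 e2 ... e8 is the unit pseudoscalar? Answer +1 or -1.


The pseudoscalar I = e1...e_n (product of all n generators) of Cl(p,q) satisfies I^2 = (-1)^(q + n(n-1)/2).
p = 4, q = 4, n = p + q = 8
n(n-1)/2 = 8 * 7 / 2 = 28
Exponent = q + n(n-1)/2 = 4 + 28 = 32
I^2 = (-1)^32 = +1


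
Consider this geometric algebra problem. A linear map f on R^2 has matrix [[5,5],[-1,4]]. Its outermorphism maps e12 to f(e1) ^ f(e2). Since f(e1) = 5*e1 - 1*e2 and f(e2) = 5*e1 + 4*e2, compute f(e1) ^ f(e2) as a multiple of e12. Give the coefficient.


The outermorphism of a linear map f sends e1^e2 to f(e1)^f(e2).
f(e1) = 5*e1 - 1*e2
f(e2) = 5*e1 + 4*e2
f(e1) ^ f(e2) = (5*e1 - 1*e2) ^ (5*e1 + 4*e2)
= 5*4*e12 + (-1)*5*e21
= (20 - (-5))*e12
= 25*e12
Coefficient = 25


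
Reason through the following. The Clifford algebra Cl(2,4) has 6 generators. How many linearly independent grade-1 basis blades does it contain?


Number of grade-k basis blades in Cl(p,q) with n = p + q is C(n, k).
n = 2 + 4 = 6
C(6, 1) = 6! / (1! * 5!)
= 720 / (1 * 120)
= 6


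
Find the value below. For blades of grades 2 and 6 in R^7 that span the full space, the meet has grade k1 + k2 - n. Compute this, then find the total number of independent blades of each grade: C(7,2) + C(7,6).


Meet grade = grade(A) + grade(B) - n
= 2 + 6 - 7 = 1
C(7,2) = 21
C(7,6) = 7
dim_A + dim_B = 21 + 7 = 28


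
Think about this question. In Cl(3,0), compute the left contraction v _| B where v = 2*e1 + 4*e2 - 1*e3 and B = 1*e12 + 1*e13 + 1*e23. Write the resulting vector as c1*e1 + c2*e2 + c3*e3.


Left contraction v _| B = <vB>_1 (grade-1 part of the geometric product vB).
Using e1_|e12 = e2, e2_|e12 = -e1, e1_|e13 = e3, e3_|e13 = -e1, e2_|e23 = e3, e3_|e23 = -e2:
e1 coeff: -v2*b12 - v3*b13 = -(4)*(1) - (-1)*(1) = -3
e2 coeff: v1*b12 - v3*b23 = (2)*(1) - (-1)*(1) = 3
e3 coeff: v1*b13 + v2*b23 = (2)*(1) + (4)*(1) = 6
v _| B = -3*e1 + 3*e2 + 6*e3


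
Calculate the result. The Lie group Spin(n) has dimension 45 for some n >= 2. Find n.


dim Spin(n) = dim so(n) = n(n-1)/2.
Solve n(n-1)/2 = 45, i.e. n^2 - n - 90 = 0.
Discriminant = 1 + 8*45 = 361
n = (1 + sqrt(361))/2 = (1 + 19)/2 = 10


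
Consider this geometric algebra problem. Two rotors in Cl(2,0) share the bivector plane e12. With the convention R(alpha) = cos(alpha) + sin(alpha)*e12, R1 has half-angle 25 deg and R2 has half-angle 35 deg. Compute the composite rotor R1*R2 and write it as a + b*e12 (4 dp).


Same-plane rotors commute and their half-angles add:
R1*R2 = cos(a1 + a2) + sin(a1 + a2)*e12.
a1 + a2 = 25 + 35 = 60 deg
cos(60 deg) = 0.5000
sin(60 deg) = 0.8660
R1*R2 = 0.5000 + 0.8660*e12


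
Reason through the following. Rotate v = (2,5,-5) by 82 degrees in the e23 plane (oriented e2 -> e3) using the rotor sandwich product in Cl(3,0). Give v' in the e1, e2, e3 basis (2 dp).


Rotor R = cos(41deg) - sin(41deg)*e23
Rotation angle theta = 2 * 41 = 82 degrees in the e23 plane (e2 -> e3).
The component perpendicular to the plane (e1) is invariant: v'_1 = v1 = 2.00
cos(82deg) = 0.1392, sin(82deg) = 0.9903
v'_2 = v2*cos(theta) - v3*sin(theta) = 5*0.1392 - (-5)*0.9903 = 5.65
v'_3 = v2*sin(theta) + v3*cos(theta) = 5*0.9903 + (-5)*0.1392 = 4.26
v' = 2.00*e1 + 5.65*e2 + 4.26*e3


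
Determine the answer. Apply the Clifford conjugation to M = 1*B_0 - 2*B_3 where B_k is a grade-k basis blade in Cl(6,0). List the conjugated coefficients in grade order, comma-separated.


Clifford conjugate sign for grade k: (-1)^(k(k+1)/2)
Grade 0: (-1)^(0*1/2) = (-1)^0 = 1, coeff 1 -> 1
Grade 3: (-1)^(3*4/2) = (-1)^6 = 1, coeff -2 -> -2
Conjugated coefficients: 1, -2


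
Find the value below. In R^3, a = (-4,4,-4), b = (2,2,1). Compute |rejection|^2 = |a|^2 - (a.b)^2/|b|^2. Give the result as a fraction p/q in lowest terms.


|a|^2 = (-4)^2 + 4^2 + (-4)^2 = 48
|b|^2 = 2^2 + 2^2 + 1^2 = 9
a . b = (-4)*2 + 4*2 + (-4)*1 = -4
(a.b)^2 = (-4)^2 = 16
|rej|^2 = 48 - 16/9
= (432 - 16)/9
= 416/9
In lowest terms: 416/9


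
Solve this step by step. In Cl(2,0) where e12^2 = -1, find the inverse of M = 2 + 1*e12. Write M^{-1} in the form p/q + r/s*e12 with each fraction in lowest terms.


M = 2 + 1*e12, where e12^2 = -1.
Since M commutes with its reverse ~M = a - b*e12, M * ~M = a^2 - b^2*e12^2 = a^2 + b^2.
So M^{-1} = ~M / (a^2 + b^2) = (a - b*e12)/(a^2 + b^2).
a^2 + b^2 = 4 + 1 = 5
Scalar part = 2/5 = 2/5
Bivector coeff = -1/5 = -1/5
M^{-1} = 2/5 - 1/5*e12


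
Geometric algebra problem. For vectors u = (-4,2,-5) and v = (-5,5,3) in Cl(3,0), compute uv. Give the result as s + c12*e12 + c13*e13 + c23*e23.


In Cl(3,0): e_i^2 = 1, e_ie_j = -e_je_i for i != j.
Scalar part = u . v = (-4)*(-5) + 2*5 + (-5)*3
= 20 + 10 + (-15) = 15
e12 coeff = (-4)*5 - 2*(-5) = -20 - (-10) = -10
e13 coeff = (-4)*3 - (-5)*(-5) = -12 - 25 = -37
e23 coeff = 2*3 - (-5)*5 = 6 - (-25) = 31
uv = 15 - 10*e12 - 37*e13 + 31*e23


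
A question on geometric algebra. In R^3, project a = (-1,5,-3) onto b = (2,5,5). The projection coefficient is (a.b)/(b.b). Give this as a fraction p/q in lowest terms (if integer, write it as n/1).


Projection coefficient = (a . b) / (b . b)
a . b = (-1)*2 + 5*5 + (-3)*5
= -2 + 25 + (-15) = 8
b . b = 2^2 + 5^2 + 5^2
= 4 + 25 + 25 = 54
Coefficient = 8/54
In lowest terms: 4/27


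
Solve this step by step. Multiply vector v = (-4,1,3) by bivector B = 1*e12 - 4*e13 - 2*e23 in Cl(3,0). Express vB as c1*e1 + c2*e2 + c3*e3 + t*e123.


vB has grade-1 (vector) and grade-3 (trivector) parts: vB = (v _| B) + (v ^ B).
Vector part <vB>_1:
  e1: -v2*b12 - v3*b13 = -(1)*(1) - (3)*(-4) = 11
  e2: v1*b12 - v3*b23 = (-4)*(1) - (3)*(-2) = 2
  e3: v1*b13 + v2*b23 = (-4)*(-4) + (1)*(-2) = 14
Trivector part <vB>_3:
  e123: v1*b23 - v2*b13 + v3*b12 = (-4)*(-2) - (1)*(-4) + (3)*(1) = 15
vB = 11*e1 + 2*e2 + 14*e3 + 15*e123


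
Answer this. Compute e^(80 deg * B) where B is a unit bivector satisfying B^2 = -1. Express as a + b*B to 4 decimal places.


For a unit bivector B with B^2 = -1, the exponential series gives
e^(theta*B) = cos(theta) + sin(theta)*B (the GA analogue of Euler's formula).
theta = 80 degrees = 1.396263 rad
cos(80 deg) = 0.1736
sin(80 deg) = 0.9848
exp(theta*B) = 0.1736 + 0.9848*B


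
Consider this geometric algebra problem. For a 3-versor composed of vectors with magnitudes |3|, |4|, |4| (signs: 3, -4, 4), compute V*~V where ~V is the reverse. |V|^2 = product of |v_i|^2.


Each vector v_i has |v_i|^2 = s_i^2
Squared scales: 3^2 = 9, (-4)^2 = 16, 4^2 = 16
|V|^2 = 9 * 16 * 16
= 2304


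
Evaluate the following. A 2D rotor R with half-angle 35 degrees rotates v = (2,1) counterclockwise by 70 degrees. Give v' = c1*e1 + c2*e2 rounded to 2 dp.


Rotor R = cos(35deg) - sin(35deg)*e12
Rotation angle theta = 2 * 35 = 70 degrees
v' = R*v*~R rotates v by theta.
cos(70deg) = 0.3420, sin(70deg) = 0.9397
v'_1 = 2*cos(70deg) - 1*sin(70deg)
= 2*0.3420 - 1*0.9397
= -0.26
v'_2 = 2*sin(70deg) + 1*cos(70deg)
= 2*0.9397 + 1*0.3420
= 2.22
v' = -0.26*e1 + 2.22*e2


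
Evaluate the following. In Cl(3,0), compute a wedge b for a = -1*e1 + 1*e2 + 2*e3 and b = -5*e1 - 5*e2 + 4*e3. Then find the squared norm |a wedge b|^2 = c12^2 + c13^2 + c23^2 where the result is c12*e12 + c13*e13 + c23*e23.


a wedge b = (a1*b2 - a2*b1)*e12 + (a1*b3 - a3*b1)*e13 + (a2*b3 - a3*b2)*e23
e12 coeff: (-1)*(-5) - 1*(-5) = 5 - (-5) = 10
e13 coeff: (-1)*4 - 2*(-5) = -4 - (-10) = 6
e23 coeff: 1*4 - 2*(-5) = 4 - (-10) = 14
|a wedge b|^2 = 10^2 + 6^2 + 14^2
= 100 + 36 + 196
= 332


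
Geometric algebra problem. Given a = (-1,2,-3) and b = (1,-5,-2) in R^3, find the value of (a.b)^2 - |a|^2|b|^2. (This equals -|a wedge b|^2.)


a . b = (-1)*1 + 2*(-5) + (-3)*(-2)
= -1 + (-10) + 6 = -5
|a|^2 = (-1)^2 + 2^2 + (-3)^2 = 14
|b|^2 = 1^2 + (-5)^2 + (-2)^2 = 30
(a.b)^2 = (-5)^2 = 25
|a|^2 * |b|^2 = 14 * 30 = 420
Result = 25 - 420 = -395


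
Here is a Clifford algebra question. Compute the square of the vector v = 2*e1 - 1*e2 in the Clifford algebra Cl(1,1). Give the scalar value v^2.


v^2 = sum of c_i^2 * e_i^2
Positive signature terms (e_i^2 = +1): 2^2 = 4
Negative signature terms (e_j^2 = -1): (-1)^2 = 1
v^2 = 4 - 1 = 3


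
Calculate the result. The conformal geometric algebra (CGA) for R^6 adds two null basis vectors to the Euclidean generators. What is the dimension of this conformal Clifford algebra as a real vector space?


The conformal model of R^6 uses Cl(7,1): the 6 Euclidean generators plus two extra orthogonal generators e+ (e+^2 = +1) and e- (e-^2 = -1), from which the null vectors e0, einf are built.
Number of generators m = 6 + 2 = 8.
dim Cl(p,q) = 2^m = 2^8 = 256


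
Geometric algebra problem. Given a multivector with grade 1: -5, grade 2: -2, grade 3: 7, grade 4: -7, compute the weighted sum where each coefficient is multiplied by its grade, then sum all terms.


Grade-weighted sum = sum of grade_k * coefficient_k
1*(-5) = -5
2*(-2) = -4
3*7 = 21
4*(-7) = -28
Total = -5 + (-4) + 21 + (-28) = -16


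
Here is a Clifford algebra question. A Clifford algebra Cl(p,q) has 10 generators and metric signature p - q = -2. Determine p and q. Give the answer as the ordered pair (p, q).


We need p + q = 10 and p - q = -2.
Adding: 2p = 10 + (-2) = 8, so p = 4.
Then q = 10 - 4 = 6.
(p, q) = (4, 6)


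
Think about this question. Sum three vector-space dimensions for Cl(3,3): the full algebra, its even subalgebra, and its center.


n = 3 + 3 = 6
Total dim = 2^6 = 64
Even subalgebra dim = 2^5 = 32
n is even, so center dim = 1
Sum = 64 + 32 + 1 = 97


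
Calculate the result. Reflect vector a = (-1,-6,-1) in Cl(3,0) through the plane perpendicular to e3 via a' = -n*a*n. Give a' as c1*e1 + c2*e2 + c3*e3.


Reflection formula: a' = -n*a*n, with n = e3 (unit vector, n^2 = 1).
For reflection through hyperplane perp to e3:
The component along e3 flips sign, others stay.
a = (-1, -6, -1)
a' = (-1, -6, 1)
a' = -1*e1 - 6*e2 + 1*e3


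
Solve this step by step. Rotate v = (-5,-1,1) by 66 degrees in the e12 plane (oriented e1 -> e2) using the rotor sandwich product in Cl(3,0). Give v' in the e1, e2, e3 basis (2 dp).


Rotor R = cos(33deg) - sin(33deg)*e12
Rotation angle theta = 2 * 33 = 66 degrees in the e12 plane (e1 -> e2).
The component perpendicular to the plane (e3) is invariant: v'_3 = v3 = 1.00
cos(66deg) = 0.4067, sin(66deg) = 0.9135
v'_1 = v1*cos(theta) - v2*sin(theta) = -5*0.4067 - (-1)*0.9135 = -1.12
v'_2 = v1*sin(theta) + v2*cos(theta) = -5*0.9135 + (-1)*0.4067 = -4.97
v' = -1.12*e1 - 4.97*e2 + 1.00*e3


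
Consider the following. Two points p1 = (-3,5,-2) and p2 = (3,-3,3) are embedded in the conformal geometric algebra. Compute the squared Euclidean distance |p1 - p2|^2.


p1 - p2 = (-6, 8, -5)
|p1 - p2|^2 = (-6)^2 + 8^2 + (-5)^2
= 36 + 64 + 25
= 125


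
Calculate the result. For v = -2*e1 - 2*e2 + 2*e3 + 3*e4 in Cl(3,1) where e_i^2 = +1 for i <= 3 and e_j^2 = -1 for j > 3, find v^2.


v^2 = sum of c_i^2 * e_i^2
Positive signature terms (e_i^2 = +1): (-2)^2 + (-2)^2 + 2^2 = 12
Negative signature terms (e_j^2 = -1): 3^2 = 9
v^2 = 12 - 9 = 3


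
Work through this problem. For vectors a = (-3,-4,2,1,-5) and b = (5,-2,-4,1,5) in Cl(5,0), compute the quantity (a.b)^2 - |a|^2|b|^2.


a . b = (-3)*5 + (-4)*(-2) + 2*(-4) + 1*1 + (-5)*5
= -15 + 8 + (-8) + 1 + (-25) = -39
|a|^2 = (-3)^2 + (-4)^2 + 2^2 + 1^2 + (-5)^2 = 55
|b|^2 = 5^2 + (-2)^2 + (-4)^2 + 1^2 + 5^2 = 71
(a.b)^2 = (-39)^2 = 1521
|a|^2 * |b|^2 = 55 * 71 = 3905
Result = 1521 - 3905 = -2384


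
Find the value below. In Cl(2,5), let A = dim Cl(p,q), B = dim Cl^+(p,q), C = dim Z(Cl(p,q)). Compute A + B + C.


n = 2 + 5 = 7
Total dim = 2^7 = 128
Even subalgebra dim = 2^6 = 64
n is odd, so center dim = 2
Sum = 128 + 64 + 2 = 194


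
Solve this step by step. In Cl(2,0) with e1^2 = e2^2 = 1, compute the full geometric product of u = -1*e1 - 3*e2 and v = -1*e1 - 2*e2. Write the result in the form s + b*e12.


Expand: (-1*e1 - 3*e2)(-1*e1 - 2*e2)
= (-1)*(-1)*e1e1 + (-1)*(-2)*e1e2 + (-3)*(-1)*e2e1 + (-3)*(-2)*e2e2
Using e1^2 = e2^2 = 1, e2e1 = -e1e2:
Scalar part s = (-1)*(-1) + (-3)*(-2) = 1 + 6 = 7
Bivector part b = (-1)*(-2) - (-3)*(-1) = 2 - 3 = -1
uv = 7 - 1*e12


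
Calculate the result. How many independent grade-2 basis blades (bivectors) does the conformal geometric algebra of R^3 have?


The conformal model of R^3 uses Cl(4,1) with m = 3 + 2 = 5 generators.
Number of grade-2 blades = C(m, 2) = C(5, 2)
= 5*4/2 = 10


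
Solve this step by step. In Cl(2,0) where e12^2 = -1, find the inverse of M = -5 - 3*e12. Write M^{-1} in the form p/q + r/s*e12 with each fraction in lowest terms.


M = -5 - 3*e12, where e12^2 = -1.
Since M commutes with its reverse ~M = a - b*e12, M * ~M = a^2 - b^2*e12^2 = a^2 + b^2.
So M^{-1} = ~M / (a^2 + b^2) = (a - b*e12)/(a^2 + b^2).
a^2 + b^2 = 25 + 9 = 34
Scalar part = -5/34 = -5/34
Bivector coeff = 3/34 = 3/34
M^{-1} = -5/34 + 3/34*e12


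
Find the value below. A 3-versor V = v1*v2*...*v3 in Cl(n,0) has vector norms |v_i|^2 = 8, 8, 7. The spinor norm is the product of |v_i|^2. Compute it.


Spinor norm N(V) = |v1|^2 * |v2|^2 * ... * |v3|^2
= 8 * 8 * 7
Running product: 8, 64, 448
N(V) = 448


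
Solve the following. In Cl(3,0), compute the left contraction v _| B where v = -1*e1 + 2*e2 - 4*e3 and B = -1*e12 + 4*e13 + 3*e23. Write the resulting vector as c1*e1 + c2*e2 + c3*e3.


Left contraction v _| B = <vB>_1 (grade-1 part of the geometric product vB).
Using e1_|e12 = e2, e2_|e12 = -e1, e1_|e13 = e3, e3_|e13 = -e1, e2_|e23 = e3, e3_|e23 = -e2:
e1 coeff: -v2*b12 - v3*b13 = -(2)*(-1) - (-4)*(4) = 18
e2 coeff: v1*b12 - v3*b23 = (-1)*(-1) - (-4)*(3) = 13
e3 coeff: v1*b13 + v2*b23 = (-1)*(4) + (2)*(3) = 2
v _| B = 18*e1 + 13*e2 + 2*e3


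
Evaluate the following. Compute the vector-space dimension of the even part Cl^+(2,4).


Even subalgebra dimension = 2^(n-1)
n = 2 + 4 = 6
2^(6 - 1) = 2^5 = 32
Verification: sum of C(6,k) for even k = 1 + 15 + 15 + 1 = 32
Result = 32


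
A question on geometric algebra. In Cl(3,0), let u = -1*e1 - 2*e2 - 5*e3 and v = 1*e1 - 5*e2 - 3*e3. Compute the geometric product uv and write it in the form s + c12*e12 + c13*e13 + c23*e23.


In Cl(3,0): e_i^2 = 1, e_ie_j = -e_je_i for i != j.
Scalar part = u . v = (-1)*1 + (-2)*(-5) + (-5)*(-3)
= -1 + 10 + 15 = 24
e12 coeff = (-1)*(-5) - (-2)*1 = 5 - (-2) = 7
e13 coeff = (-1)*(-3) - (-5)*1 = 3 - (-5) = 8
e23 coeff = (-2)*(-3) - (-5)*(-5) = 6 - 25 = -19
uv = 24 + 7*e12 + 8*e13 - 19*e23


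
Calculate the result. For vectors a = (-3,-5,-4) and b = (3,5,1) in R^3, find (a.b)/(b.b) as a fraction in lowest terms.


Projection coefficient = (a . b) / (b . b)
a . b = (-3)*3 + (-5)*5 + (-4)*1
= -9 + (-25) + (-4) = -38
b . b = 3^2 + 5^2 + 1^2
= 9 + 25 + 1 = 35
Coefficient = -38/35
In lowest terms: -38/35


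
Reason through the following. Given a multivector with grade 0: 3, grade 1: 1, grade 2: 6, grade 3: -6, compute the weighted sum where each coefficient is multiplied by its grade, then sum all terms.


Grade-weighted sum = sum of grade_k * coefficient_k
0*3 = 0
1*1 = 1
2*6 = 12
3*(-6) = -18
Total = 0 + 1 + 12 + (-18) = -5


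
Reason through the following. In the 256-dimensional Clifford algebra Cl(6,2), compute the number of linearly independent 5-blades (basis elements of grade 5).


Number of grade-k basis blades in Cl(p,q) with n = p + q is C(n, k).
n = 6 + 2 = 8
C(8, 5) = 8! / (5! * 3!)
= 40320 / (120 * 6)
= 56


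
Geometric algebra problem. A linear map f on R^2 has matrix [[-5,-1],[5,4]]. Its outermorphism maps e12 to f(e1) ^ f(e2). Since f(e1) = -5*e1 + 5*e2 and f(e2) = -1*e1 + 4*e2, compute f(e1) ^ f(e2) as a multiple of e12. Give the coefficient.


The outermorphism of a linear map f sends e1^e2 to f(e1)^f(e2).
f(e1) = -5*e1 + 5*e2
f(e2) = -1*e1 + 4*e2
f(e1) ^ f(e2) = (-5*e1 + 5*e2) ^ (-1*e1 + 4*e2)
= (-5)*4*e12 + 5*(-1)*e21
= (-20 - (-5))*e12
= -15*e12
Coefficient = -15


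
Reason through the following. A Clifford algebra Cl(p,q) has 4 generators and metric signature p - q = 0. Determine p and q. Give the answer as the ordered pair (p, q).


We need p + q = 4 and p - q = 0.
Adding: 2p = 4 + 0 = 4, so p = 2.
Then q = 4 - 2 = 2.
(p, q) = (2, 2)


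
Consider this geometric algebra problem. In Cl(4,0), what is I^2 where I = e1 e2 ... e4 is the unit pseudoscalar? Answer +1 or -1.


The pseudoscalar I = e1...e_n (product of all n generators) of Cl(p,q) satisfies I^2 = (-1)^(q + n(n-1)/2).
p = 4, q = 0, n = p + q = 4
n(n-1)/2 = 4 * 3 / 2 = 6
Exponent = q + n(n-1)/2 = 0 + 6 = 6
I^2 = (-1)^6 = +1


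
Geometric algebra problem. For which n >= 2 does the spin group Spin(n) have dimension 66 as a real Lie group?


dim Spin(n) = dim so(n) = n(n-1)/2.
Solve n(n-1)/2 = 66, i.e. n^2 - n - 132 = 0.
Discriminant = 1 + 8*66 = 529
n = (1 + sqrt(529))/2 = (1 + 23)/2 = 12


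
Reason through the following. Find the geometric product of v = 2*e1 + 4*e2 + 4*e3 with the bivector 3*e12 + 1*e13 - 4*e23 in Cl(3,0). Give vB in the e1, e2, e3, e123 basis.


vB has grade-1 (vector) and grade-3 (trivector) parts: vB = (v _| B) + (v ^ B).
Vector part <vB>_1:
  e1: -v2*b12 - v3*b13 = -(4)*(3) - (4)*(1) = -16
  e2: v1*b12 - v3*b23 = (2)*(3) - (4)*(-4) = 22
  e3: v1*b13 + v2*b23 = (2)*(1) + (4)*(-4) = -14
Trivector part <vB>_3:
  e123: v1*b23 - v2*b13 + v3*b12 = (2)*(-4) - (4)*(1) + (4)*(3) = 0
vB = -16*e1 + 22*e2 - 14*e3 + 0*e123


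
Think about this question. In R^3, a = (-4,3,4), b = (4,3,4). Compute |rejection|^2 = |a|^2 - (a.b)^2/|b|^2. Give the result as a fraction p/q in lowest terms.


|a|^2 = (-4)^2 + 3^2 + 4^2 = 41
|b|^2 = 4^2 + 3^2 + 4^2 = 41
a . b = (-4)*4 + 3*3 + 4*4 = 9
(a.b)^2 = 9^2 = 81
|rej|^2 = 41 - 81/41
= (1681 - 81)/41
= 1600/41
In lowest terms: 1600/41


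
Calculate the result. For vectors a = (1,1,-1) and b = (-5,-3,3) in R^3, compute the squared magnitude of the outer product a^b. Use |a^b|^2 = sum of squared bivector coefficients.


a wedge b = (a1*b2 - a2*b1)*e12 + (a1*b3 - a3*b1)*e13 + (a2*b3 - a3*b2)*e23
e12 coeff: 1*(-3) - 1*(-5) = -3 - (-5) = 2
e13 coeff: 1*3 - (-1)*(-5) = 3 - 5 = -2
e23 coeff: 1*3 - (-1)*(-3) = 3 - 3 = 0
|a wedge b|^2 = 2^2 + (-2)^2 + 0^2
= 4 + 4 + 0
= 8


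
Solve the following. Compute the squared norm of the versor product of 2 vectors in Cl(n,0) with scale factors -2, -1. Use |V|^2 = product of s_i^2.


Each vector v_i has |v_i|^2 = s_i^2
Squared scales: (-2)^2 = 4, (-1)^2 = 1
|V|^2 = 4 * 1
= 4


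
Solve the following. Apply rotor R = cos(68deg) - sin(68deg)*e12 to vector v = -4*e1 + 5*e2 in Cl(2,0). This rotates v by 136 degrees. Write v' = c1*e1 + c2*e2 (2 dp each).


Rotor R = cos(68deg) - sin(68deg)*e12
Rotation angle theta = 2 * 68 = 136 degrees
v' = R*v*~R rotates v by theta.
cos(136deg) = -0.7193, sin(136deg) = 0.6947
v'_1 = -4*cos(136deg) - 5*sin(136deg)
= -4*(-0.7193) - 5*0.6947
= -0.60
v'_2 = -4*sin(136deg) + 5*cos(136deg)
= -4*0.6947 + 5*(-0.7193)
= -6.38
v' = -0.60*e1 - 6.38*e2


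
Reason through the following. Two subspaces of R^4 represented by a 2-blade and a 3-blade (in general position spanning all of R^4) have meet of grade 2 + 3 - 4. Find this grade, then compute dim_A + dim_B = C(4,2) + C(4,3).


Meet grade = grade(A) + grade(B) - n
= 2 + 3 - 4 = 1
C(4,2) = 6
C(4,3) = 4
dim_A + dim_B = 6 + 4 = 10


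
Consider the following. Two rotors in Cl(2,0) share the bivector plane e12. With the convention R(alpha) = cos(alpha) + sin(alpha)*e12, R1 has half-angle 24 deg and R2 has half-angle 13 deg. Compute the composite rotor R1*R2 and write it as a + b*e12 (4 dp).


Same-plane rotors commute and their half-angles add:
R1*R2 = cos(a1 + a2) + sin(a1 + a2)*e12.
a1 + a2 = 24 + 13 = 37 deg
cos(37 deg) = 0.7986
sin(37 deg) = 0.6018
R1*R2 = 0.7986 + 0.6018*e12


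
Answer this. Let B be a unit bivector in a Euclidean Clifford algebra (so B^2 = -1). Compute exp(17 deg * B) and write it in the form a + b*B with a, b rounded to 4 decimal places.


For a unit bivector B with B^2 = -1, the exponential series gives
e^(theta*B) = cos(theta) + sin(theta)*B (the GA analogue of Euler's formula).
theta = 17 degrees = 0.296706 rad
cos(17 deg) = 0.9563
sin(17 deg) = 0.2924
exp(theta*B) = 0.9563 + 0.2924*B


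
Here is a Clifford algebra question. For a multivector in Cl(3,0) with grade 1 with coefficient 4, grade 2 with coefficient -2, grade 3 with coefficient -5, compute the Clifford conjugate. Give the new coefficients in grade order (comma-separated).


Clifford conjugate sign for grade k: (-1)^(k(k+1)/2)
Grade 1: (-1)^(1*2/2) = (-1)^1 = -1, coeff 4 -> -4
Grade 2: (-1)^(2*3/2) = (-1)^3 = -1, coeff -2 -> 2
Grade 3: (-1)^(3*4/2) = (-1)^6 = 1, coeff -5 -> -5
Conjugated coefficients: -4, 2, -5


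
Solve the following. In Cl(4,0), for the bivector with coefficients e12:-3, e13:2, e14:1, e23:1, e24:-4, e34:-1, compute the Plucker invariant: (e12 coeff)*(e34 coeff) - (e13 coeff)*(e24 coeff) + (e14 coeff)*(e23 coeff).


Plucker relation: af - be + cd
a*f = (-3)*(-1) = 3
b*e = 2*(-4) = -8
c*d = 1*1 = 1
af - be + cd = 3 - (-8) + 1
= 12


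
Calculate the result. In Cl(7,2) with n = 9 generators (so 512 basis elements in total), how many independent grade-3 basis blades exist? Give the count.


Number of grade-k basis blades in Cl(p,q) with n = p + q is C(n, k).
n = 7 + 2 = 9
C(9, 3) = 9! / (3! * 6!)
= 362880 / (6 * 720)
= 84


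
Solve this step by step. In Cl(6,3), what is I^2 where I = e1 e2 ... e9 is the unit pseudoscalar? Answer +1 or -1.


The pseudoscalar I = e1...e_n (product of all n generators) of Cl(p,q) satisfies I^2 = (-1)^(q + n(n-1)/2).
p = 6, q = 3, n = p + q = 9
n(n-1)/2 = 9 * 8 / 2 = 36
Exponent = q + n(n-1)/2 = 3 + 36 = 39
I^2 = (-1)^39 = -1


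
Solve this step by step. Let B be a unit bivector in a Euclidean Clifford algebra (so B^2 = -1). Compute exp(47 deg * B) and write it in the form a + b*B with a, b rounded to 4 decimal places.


For a unit bivector B with B^2 = -1, the exponential series gives
e^(theta*B) = cos(theta) + sin(theta)*B (the GA analogue of Euler's formula).
theta = 47 degrees = 0.820305 rad
cos(47 deg) = 0.6820
sin(47 deg) = 0.7314
exp(theta*B) = 0.6820 + 0.7314*B


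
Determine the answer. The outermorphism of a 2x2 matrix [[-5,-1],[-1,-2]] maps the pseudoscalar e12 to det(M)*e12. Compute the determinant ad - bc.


The outermorphism of a linear map f sends e1^e2 to f(e1)^f(e2).
f(e1) = -5*e1 - 1*e2
f(e2) = -1*e1 - 2*e2
f(e1) ^ f(e2) = (-5*e1 - 1*e2) ^ (-1*e1 - 2*e2)
= (-5)*(-2)*e12 + (-1)*(-1)*e21
= (10 - 1)*e12
= 9*e12
Coefficient = 9


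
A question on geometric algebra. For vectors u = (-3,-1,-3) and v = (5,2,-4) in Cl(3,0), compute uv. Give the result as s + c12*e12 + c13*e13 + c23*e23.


In Cl(3,0): e_i^2 = 1, e_ie_j = -e_je_i for i != j.
Scalar part = u . v = (-3)*5 + (-1)*2 + (-3)*(-4)
= -15 + (-2) + 12 = -5
e12 coeff = (-3)*2 - (-1)*5 = -6 - (-5) = -1
e13 coeff = (-3)*(-4) - (-3)*5 = 12 - (-15) = 27
e23 coeff = (-1)*(-4) - (-3)*2 = 4 - (-6) = 10
uv = -5 - 1*e12 + 27*e13 + 10*e23


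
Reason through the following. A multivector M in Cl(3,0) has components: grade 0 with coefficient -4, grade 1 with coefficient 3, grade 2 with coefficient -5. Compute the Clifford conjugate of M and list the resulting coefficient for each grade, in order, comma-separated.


Clifford conjugate sign for grade k: (-1)^(k(k+1)/2)
Grade 0: (-1)^(0*1/2) = (-1)^0 = 1, coeff -4 -> -4
Grade 1: (-1)^(1*2/2) = (-1)^1 = -1, coeff 3 -> -3
Grade 2: (-1)^(2*3/2) = (-1)^3 = -1, coeff -5 -> 5
Conjugated coefficients: -4, -3, 5


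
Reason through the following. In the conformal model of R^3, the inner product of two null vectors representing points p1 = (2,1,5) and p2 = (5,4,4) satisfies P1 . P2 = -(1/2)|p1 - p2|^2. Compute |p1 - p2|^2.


p1 - p2 = (-3, -3, 1)
|p1 - p2|^2 = (-3)^2 + (-3)^2 + 1^2
= 9 + 9 + 1
= 19


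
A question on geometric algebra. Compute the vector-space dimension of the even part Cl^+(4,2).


Even subalgebra dimension = 2^(n-1)
n = 4 + 2 = 6
2^(6 - 1) = 2^5 = 32
Verification: sum of C(6,k) for even k = 1 + 15 + 15 + 1 = 32
Result = 32


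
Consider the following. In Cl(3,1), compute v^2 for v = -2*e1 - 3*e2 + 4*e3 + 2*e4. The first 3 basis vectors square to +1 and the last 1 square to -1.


v^2 = sum of c_i^2 * e_i^2
Positive signature terms (e_i^2 = +1): (-2)^2 + (-3)^2 + 4^2 = 29
Negative signature terms (e_j^2 = -1): 2^2 = 4
v^2 = 29 - 4 = 25


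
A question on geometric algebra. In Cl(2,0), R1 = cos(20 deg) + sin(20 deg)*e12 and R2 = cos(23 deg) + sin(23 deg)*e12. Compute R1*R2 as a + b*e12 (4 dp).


Same-plane rotors commute and their half-angles add:
R1*R2 = cos(a1 + a2) + sin(a1 + a2)*e12.
a1 + a2 = 20 + 23 = 43 deg
cos(43 deg) = 0.7314
sin(43 deg) = 0.6820
R1*R2 = 0.7314 + 0.6820*e12


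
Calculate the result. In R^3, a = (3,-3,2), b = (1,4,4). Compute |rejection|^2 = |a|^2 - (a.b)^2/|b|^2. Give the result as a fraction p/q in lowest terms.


|a|^2 = 3^2 + (-3)^2 + 2^2 = 22
|b|^2 = 1^2 + 4^2 + 4^2 = 33
a . b = 3*1 + (-3)*4 + 2*4 = -1
(a.b)^2 = (-1)^2 = 1
|rej|^2 = 22 - 1/33
= (726 - 1)/33
= 725/33
In lowest terms: 725/33


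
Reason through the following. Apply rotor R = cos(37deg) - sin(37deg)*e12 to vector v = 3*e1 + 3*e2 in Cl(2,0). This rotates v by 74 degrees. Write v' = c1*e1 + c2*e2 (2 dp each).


Rotor R = cos(37deg) - sin(37deg)*e12
Rotation angle theta = 2 * 37 = 74 degrees
v' = R*v*~R rotates v by theta.
cos(74deg) = 0.2756, sin(74deg) = 0.9613
v'_1 = 3*cos(74deg) - 3*sin(74deg)
= 3*0.2756 - 3*0.9613
= -2.06
v'_2 = 3*sin(74deg) + 3*cos(74deg)
= 3*0.9613 + 3*0.2756
= 3.71
v' = -2.06*e1 + 3.71*e2


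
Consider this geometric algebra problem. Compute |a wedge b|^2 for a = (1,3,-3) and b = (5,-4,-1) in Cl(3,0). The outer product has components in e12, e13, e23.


a wedge b = (a1*b2 - a2*b1)*e12 + (a1*b3 - a3*b1)*e13 + (a2*b3 - a3*b2)*e23
e12 coeff: 1*(-4) - 3*5 = -4 - 15 = -19
e13 coeff: 1*(-1) - (-3)*5 = -1 - (-15) = 14
e23 coeff: 3*(-1) - (-3)*(-4) = -3 - 12 = -15
|a wedge b|^2 = (-19)^2 + 14^2 + (-15)^2
= 361 + 196 + 225
= 782


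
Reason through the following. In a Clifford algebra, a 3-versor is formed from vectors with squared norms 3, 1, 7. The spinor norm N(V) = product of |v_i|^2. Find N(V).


Spinor norm N(V) = |v1|^2 * |v2|^2 * ... * |v3|^2
= 3 * 1 * 7
Running product: 3, 3, 21
N(V) = 21


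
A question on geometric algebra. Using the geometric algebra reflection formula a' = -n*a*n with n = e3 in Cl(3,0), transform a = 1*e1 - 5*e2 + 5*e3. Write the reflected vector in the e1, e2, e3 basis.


Reflection formula: a' = -n*a*n, with n = e3 (unit vector, n^2 = 1).
For reflection through hyperplane perp to e3:
The component along e3 flips sign, others stay.
a = (1, -5, 5)
a' = (1, -5, -5)
a' = 1*e1 - 5*e2 - 5*e3


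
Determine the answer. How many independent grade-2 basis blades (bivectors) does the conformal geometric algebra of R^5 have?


The conformal model of R^5 uses Cl(6,1) with m = 5 + 2 = 7 generators.
Number of grade-2 blades = C(m, 2) = C(7, 2)
= 7*6/2 = 21


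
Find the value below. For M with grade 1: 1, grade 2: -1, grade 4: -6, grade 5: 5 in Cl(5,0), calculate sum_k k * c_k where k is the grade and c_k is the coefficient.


Grade-weighted sum = sum of grade_k * coefficient_k
1*1 = 1
2*(-1) = -2
4*(-6) = -24
5*5 = 25
Total = 1 + (-2) + (-24) + 25 = 0


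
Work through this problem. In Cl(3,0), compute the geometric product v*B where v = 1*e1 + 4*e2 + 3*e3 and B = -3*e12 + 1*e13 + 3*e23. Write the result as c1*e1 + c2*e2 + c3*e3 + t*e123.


vB has grade-1 (vector) and grade-3 (trivector) parts: vB = (v _| B) + (v ^ B).
Vector part <vB>_1:
  e1: -v2*b12 - v3*b13 = -(4)*(-3) - (3)*(1) = 9
  e2: v1*b12 - v3*b23 = (1)*(-3) - (3)*(3) = -12
  e3: v1*b13 + v2*b23 = (1)*(1) + (4)*(3) = 13
Trivector part <vB>_3:
  e123: v1*b23 - v2*b13 + v3*b12 = (1)*(3) - (4)*(1) + (3)*(-3) = -10
vB = 9*e1 - 12*e2 + 13*e3 - 10*e123


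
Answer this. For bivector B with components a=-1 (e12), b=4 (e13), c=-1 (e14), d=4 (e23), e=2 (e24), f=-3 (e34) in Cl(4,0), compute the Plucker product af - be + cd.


Plucker relation: af - be + cd
a*f = (-1)*(-3) = 3
b*e = 4*2 = 8
c*d = (-1)*4 = -4
af - be + cd = 3 - 8 + (-4)
= -9


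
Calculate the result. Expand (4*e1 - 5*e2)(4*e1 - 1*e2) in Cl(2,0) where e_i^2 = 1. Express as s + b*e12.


Expand: (4*e1 - 5*e2)(4*e1 - 1*e2)
= 4*4*e1e1 + 4*(-1)*e1e2 + (-5)*4*e2e1 + (-5)*(-1)*e2e2
Using e1^2 = e2^2 = 1, e2e1 = -e1e2:
Scalar part s = 4*4 + (-5)*(-1) = 16 + 5 = 21
Bivector part b = 4*(-1) - (-5)*4 = -4 - (-20) = 16
uv = 21 + 16*e12


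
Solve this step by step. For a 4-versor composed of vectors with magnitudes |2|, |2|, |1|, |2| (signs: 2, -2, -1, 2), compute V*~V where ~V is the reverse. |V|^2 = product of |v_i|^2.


Each vector v_i has |v_i|^2 = s_i^2
Squared scales: 2^2 = 4, (-2)^2 = 4, (-1)^2 = 1, 2^2 = 4
|V|^2 = 4 * 4 * 1 * 4
= 64


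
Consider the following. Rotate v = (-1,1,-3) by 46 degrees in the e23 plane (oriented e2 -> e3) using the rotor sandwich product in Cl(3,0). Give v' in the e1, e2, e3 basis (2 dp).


Rotor R = cos(23deg) - sin(23deg)*e23
Rotation angle theta = 2 * 23 = 46 degrees in the e23 plane (e2 -> e3).
The component perpendicular to the plane (e1) is invariant: v'_1 = v1 = -1.00
cos(46deg) = 0.6947, sin(46deg) = 0.7193
v'_2 = v2*cos(theta) - v3*sin(theta) = 1*0.6947 - (-3)*0.7193 = 2.85
v'_3 = v2*sin(theta) + v3*cos(theta) = 1*0.7193 + (-3)*0.6947 = -1.36
v' = -1.00*e1 + 2.85*e2 - 1.36*e3


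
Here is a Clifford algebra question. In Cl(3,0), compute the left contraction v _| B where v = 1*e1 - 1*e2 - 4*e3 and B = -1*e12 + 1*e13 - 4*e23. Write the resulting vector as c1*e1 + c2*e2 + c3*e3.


Left contraction v _| B = <vB>_1 (grade-1 part of the geometric product vB).
Using e1_|e12 = e2, e2_|e12 = -e1, e1_|e13 = e3, e3_|e13 = -e1, e2_|e23 = e3, e3_|e23 = -e2:
e1 coeff: -v2*b12 - v3*b13 = -(-1)*(-1) - (-4)*(1) = 3
e2 coeff: v1*b12 - v3*b23 = (1)*(-1) - (-4)*(-4) = -17
e3 coeff: v1*b13 + v2*b23 = (1)*(1) + (-1)*(-4) = 5
v _| B = 3*e1 - 17*e2 + 5*e3


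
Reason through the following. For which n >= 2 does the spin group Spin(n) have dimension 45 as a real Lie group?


dim Spin(n) = dim so(n) = n(n-1)/2.
Solve n(n-1)/2 = 45, i.e. n^2 - n - 90 = 0.
Discriminant = 1 + 8*45 = 361
n = (1 + sqrt(361))/2 = (1 + 19)/2 = 10
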